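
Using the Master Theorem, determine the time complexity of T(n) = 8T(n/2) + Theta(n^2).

Master Theorem for T(n) = 8T(n/2) + O(n^2):

a = 8, b = 2, c = 2
log_b(a) = log_2(8) = 3.0000

Case 1: c = 2 < log_2(8) = 3.0000
T(n) = O(n^(log_2 8)) = O(n^3)

For T(n) = 8T(n/2) + O(n^2): log_2(8) = 3.0000. This is Case 1 of the Master Theorem (c < log_b(a), work dominated by leaves), giving O(n^3).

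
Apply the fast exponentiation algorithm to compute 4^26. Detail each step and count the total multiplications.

Computing 4^26 by squaring (build up from 4^1; each line after the first costs one multiplication):

4^1 = 4
4^2 = (4^1)^2 = 4^2 = 16
4^3 = 4 * 4^2 = 4 * 16 = 64
4^6 = (4^3)^2 = 64^2 = 4096
4^12 = (4^6)^2 = 4096^2 = 16777216
4^13 = 4 * 4^12 = 4 * 16777216 = 67108864
4^26 = (4^13)^2 = 67108864^2 = 4503599627370496

Result: 4503599627370496
Multiplications needed: 6 (6 lines after 4^1)

4^26 = 4503599627370496. Using exponentiation by squaring, this requires 6 multiplications. The key idea: if the exponent is even, square the half-power; if odd, multiply by the base once.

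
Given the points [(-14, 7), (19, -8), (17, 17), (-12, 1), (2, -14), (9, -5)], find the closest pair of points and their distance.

Computing all pairwise distances among 6 points:

d((-14, 7), (19, -8)) = 36.2491
d((-14, 7), (17, 17)) = 32.573
d((-14, 7), (-12, 1)) = 6.3246 <-- minimum
d((-14, 7), (2, -14)) = 26.4008
d((-14, 7), (9, -5)) = 25.9422
d((19, -8), (17, 17)) = 25.0799
d((19, -8), (-12, 1)) = 32.28
d((19, -8), (2, -14)) = 18.0278
d((19, -8), (9, -5)) = 10.4403
d((17, 17), (-12, 1)) = 33.121
d((17, 17), (2, -14)) = 34.4384
d((17, 17), (9, -5)) = 23.4094
d((-12, 1), (2, -14)) = 20.5183
d((-12, 1), (9, -5)) = 21.8403
d((2, -14), (9, -5)) = 11.4018

Closest pair: (-14, 7) and (-12, 1) with distance 6.3246

The closest pair is (-14, 7) and (-12, 1) with Euclidean distance 6.3246. For 6 points, brute-force pairwise comparison is shown above. For large n, the divide-and-conquer algorithm (sort by x, recurse on halves, check the dividing strip) achieves O(n log n).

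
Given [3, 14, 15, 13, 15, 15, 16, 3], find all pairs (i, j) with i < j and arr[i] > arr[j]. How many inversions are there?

Finding inversions in [3, 14, 15, 13, 15, 15, 16, 3]:

(1, 3): arr[1]=14 > arr[3]=13
(1, 7): arr[1]=14 > arr[7]=3
(2, 3): arr[2]=15 > arr[3]=13
(2, 7): arr[2]=15 > arr[7]=3
(3, 7): arr[3]=13 > arr[7]=3
(4, 7): arr[4]=15 > arr[7]=3
(5, 7): arr[5]=15 > arr[7]=3
(6, 7): arr[6]=16 > arr[7]=3

Total inversions: 8

The array has 8 inversion(s): (1,3), (1,7), (2,3), (2,7), (3,7), (4,7), (5,7), (6,7). Each pair (i,j) satisfies i < j and arr[i] > arr[j].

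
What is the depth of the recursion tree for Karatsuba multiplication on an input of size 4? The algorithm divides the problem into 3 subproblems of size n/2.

For divide and conquer with division factor 2:

Problem sizes at each level:
Level 0: 4
Level 1: 2
Level 2: 1

The root is level 0 and the size-1 base case is level 2 (the tree spans levels 0 through 2, i.e. 3 levels counting the root), so the depth is the number of divisions: log_2(4) = 2

The recursion tree depth is log_2(4) = 2. At each level, the problem size is divided by 2, so it takes 2 divisions to reduce to a base case of size 1. The algorithm makes 3 recursive calls at each level.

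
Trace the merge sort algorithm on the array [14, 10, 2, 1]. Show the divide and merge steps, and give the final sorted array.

Merge sort trace:

Split: [14, 10, 2, 1] -> [14, 10] and [2, 1]
  Split: [14, 10] -> [14] and [10]
  Merge: [14] + [10] -> [10, 14]
  Split: [2, 1] -> [2] and [1]
  Merge: [2] + [1] -> [1, 2]
Merge: [10, 14] + [1, 2] -> [1, 2, 10, 14]

Final sorted array: [1, 2, 10, 14]

The merge sort proceeds by recursively splitting the array and merging sorted halves.
After all merges, the sorted array is [1, 2, 10, 14].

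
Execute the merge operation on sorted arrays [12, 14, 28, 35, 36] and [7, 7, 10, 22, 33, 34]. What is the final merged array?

Merging process:

Compare 12 vs 7: take 7 from right. Merged: [7]
Compare 12 vs 7: take 7 from right. Merged: [7, 7]
Compare 12 vs 10: take 10 from right. Merged: [7, 7, 10]
Compare 12 vs 22: take 12 from left. Merged: [7, 7, 10, 12]
Compare 14 vs 22: take 14 from left. Merged: [7, 7, 10, 12, 14]
Compare 28 vs 22: take 22 from right. Merged: [7, 7, 10, 12, 14, 22]
Compare 28 vs 33: take 28 from left. Merged: [7, 7, 10, 12, 14, 22, 28]
Compare 35 vs 33: take 33 from right. Merged: [7, 7, 10, 12, 14, 22, 28, 33]
Compare 35 vs 34: take 34 from right. Merged: [7, 7, 10, 12, 14, 22, 28, 33, 34]
Append remaining from left: [35, 36]. Merged: [7, 7, 10, 12, 14, 22, 28, 33, 34, 35, 36]

Final merged array: [7, 7, 10, 12, 14, 22, 28, 33, 34, 35, 36]
Total comparisons: 9

The merged array is [7, 7, 10, 12, 14, 22, 28, 33, 34, 35, 36], requiring 9 comparisons. The merge step runs in O(n) time where n is the total number of elements.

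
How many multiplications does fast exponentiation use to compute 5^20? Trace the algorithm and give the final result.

Computing 5^20 by squaring (build up from 5^1; each line after the first costs one multiplication):

5^1 = 5
5^2 = (5^1)^2 = 5^2 = 25
5^4 = (5^2)^2 = 25^2 = 625
5^5 = 5 * 5^4 = 5 * 625 = 3125
5^10 = (5^5)^2 = 3125^2 = 9765625
5^20 = (5^10)^2 = 9765625^2 = 95367431640625

Result: 95367431640625
Multiplications needed: 5 (5 lines after 5^1)

5^20 = 95367431640625. Using exponentiation by squaring, this requires 5 multiplications. The key idea: if the exponent is even, square the half-power; if odd, multiply by the base once.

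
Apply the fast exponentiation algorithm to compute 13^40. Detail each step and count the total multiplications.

Computing 13^40 by squaring (build up from 13^1; each line after the first costs one multiplication):

13^1 = 13
13^2 = (13^1)^2 = 13^2 = 169
13^4 = (13^2)^2 = 169^2 = 28561
13^5 = 13 * 13^4 = 13 * 28561 = 371293
13^10 = (13^5)^2 = 371293^2 = 137858491849
13^20 = (13^10)^2 = 137858491849^2 = 19004963774880799438801
13^40 = (13^20)^2 = 19004963774880799438801^2 = 361188648084531445929920877641340156544317601

Result: 361188648084531445929920877641340156544317601
Multiplications needed: 6 (6 lines after 13^1)

13^40 = 361188648084531445929920877641340156544317601. Using exponentiation by squaring, this requires 6 multiplications. The key idea: if the exponent is even, square the half-power; if odd, multiply by the base once.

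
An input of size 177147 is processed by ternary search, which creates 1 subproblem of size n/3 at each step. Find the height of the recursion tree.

For divide and conquer with division factor 3:

Problem sizes at each level:
Level 0: 177147
Level 1: 59049
Level 2: 19683
Level 3: 6561
Level 4: 2187
Level 5: 729
Level 6: 243
Level 7: 81
Level 8: 27
Level 9: 9
Level 10: 3
Level 11: 1

The root is level 0 and the size-1 base case is level 11 (the tree spans levels 0 through 11, i.e. 12 levels counting the root), so the depth is the number of divisions: log_3(177147) = 11

The recursion tree depth is log_3(177147) = 11. At each level, the problem size is divided by 3, so it takes 11 divisions to reduce to a base case of size 1. The algorithm makes 1 recursive call at each level.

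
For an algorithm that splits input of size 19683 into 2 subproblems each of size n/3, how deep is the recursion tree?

For divide and conquer with division factor 3:

Problem sizes at each level:
Level 0: 19683
Level 1: 6561
Level 2: 2187
Level 3: 729
Level 4: 243
Level 5: 81
Level 6: 27
Level 7: 9
Level 8: 3
Level 9: 1

The root is level 0 and the size-1 base case is level 9 (the tree spans levels 0 through 9, i.e. 10 levels counting the root), so the depth is the number of divisions: log_3(19683) = 9

The recursion tree depth is log_3(19683) = 9. At each level, the problem size is divided by 3, so it takes 9 divisions to reduce to a base case of size 1. The algorithm makes 2 recursive calls at each level.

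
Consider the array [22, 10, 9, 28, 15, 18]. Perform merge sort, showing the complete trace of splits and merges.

Merge sort trace:

Split: [22, 10, 9, 28, 15, 18] -> [22, 10, 9] and [28, 15, 18]
  Split: [22, 10, 9] -> [22] and [10, 9]
    Split: [10, 9] -> [10] and [9]
    Merge: [10] + [9] -> [9, 10]
  Merge: [22] + [9, 10] -> [9, 10, 22]
  Split: [28, 15, 18] -> [28] and [15, 18]
    Split: [15, 18] -> [15] and [18]
    Merge: [15] + [18] -> [15, 18]
  Merge: [28] + [15, 18] -> [15, 18, 28]
Merge: [9, 10, 22] + [15, 18, 28] -> [9, 10, 15, 18, 22, 28]

Final sorted array: [9, 10, 15, 18, 22, 28]

The merge sort proceeds by recursively splitting the array and merging sorted halves.
After all merges, the sorted array is [9, 10, 15, 18, 22, 28].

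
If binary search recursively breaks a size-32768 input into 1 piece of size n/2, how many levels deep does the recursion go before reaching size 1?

For divide and conquer with division factor 2:

Problem sizes at each level:
Level 0: 32768
Level 1: 16384
Level 2: 8192
Level 3: 4096
Level 4: 2048
Level 5: 1024
Level 6: 512
Level 7: 256
Level 8: 128
Level 9: 64
Level 10: 32
Level 11: 16
Level 12: 8
Level 13: 4
Level 14: 2
Level 15: 1

The root is level 0 and the size-1 base case is level 15 (the tree spans levels 0 through 15, i.e. 16 levels counting the root), so the depth is the number of divisions: log_2(32768) = 15

The recursion tree depth is log_2(32768) = 15. At each level, the problem size is divided by 2, so it takes 15 divisions to reduce to a base case of size 1. The algorithm makes 1 recursive call at each level.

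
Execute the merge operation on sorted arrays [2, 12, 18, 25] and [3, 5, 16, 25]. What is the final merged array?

Merging process:

Compare 2 vs 3: take 2 from left. Merged: [2]
Compare 12 vs 3: take 3 from right. Merged: [2, 3]
Compare 12 vs 5: take 5 from right. Merged: [2, 3, 5]
Compare 12 vs 16: take 12 from left. Merged: [2, 3, 5, 12]
Compare 18 vs 16: take 16 from right. Merged: [2, 3, 5, 12, 16]
Compare 18 vs 25: take 18 from left. Merged: [2, 3, 5, 12, 16, 18]
Compare 25 vs 25: take 25 from left. Merged: [2, 3, 5, 12, 16, 18, 25]
Append remaining from right: [25]. Merged: [2, 3, 5, 12, 16, 18, 25, 25]

Final merged array: [2, 3, 5, 12, 16, 18, 25, 25]
Total comparisons: 7

The merged array is [2, 3, 5, 12, 16, 18, 25, 25], requiring 7 comparisons. The merge step runs in O(n) time where n is the total number of elements.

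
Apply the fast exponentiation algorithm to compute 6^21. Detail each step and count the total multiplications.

Computing 6^21 by squaring (build up from 6^1; each line after the first costs one multiplication):

6^1 = 6
6^2 = (6^1)^2 = 6^2 = 36
6^4 = (6^2)^2 = 36^2 = 1296
6^5 = 6 * 6^4 = 6 * 1296 = 7776
6^10 = (6^5)^2 = 7776^2 = 60466176
6^20 = (6^10)^2 = 60466176^2 = 3656158440062976
6^21 = 6 * 6^20 = 6 * 3656158440062976 = 21936950640377856

Result: 21936950640377856
Multiplications needed: 6 (6 lines after 6^1)

6^21 = 21936950640377856. Using exponentiation by squaring, this requires 6 multiplications. The key idea: if the exponent is even, square the half-power; if odd, multiply by the base once.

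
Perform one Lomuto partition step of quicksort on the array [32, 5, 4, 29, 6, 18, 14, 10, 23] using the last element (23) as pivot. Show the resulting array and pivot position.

Lomuto partition with pivot = 23:

Initial array: [32, 5, 4, 29, 6, 18, 14, 10, 23]

arr[0]=32 > 23: no swap
arr[1]=5 <= 23: swap with position 0, array becomes [5, 32, 4, 29, 6, 18, 14, 10, 23]
arr[2]=4 <= 23: swap with position 1, array becomes [5, 4, 32, 29, 6, 18, 14, 10, 23]
arr[3]=29 > 23: no swap
arr[4]=6 <= 23: swap with position 2, array becomes [5, 4, 6, 29, 32, 18, 14, 10, 23]
arr[5]=18 <= 23: swap with position 3, array becomes [5, 4, 6, 18, 32, 29, 14, 10, 23]
arr[6]=14 <= 23: swap with position 4, array becomes [5, 4, 6, 18, 14, 29, 32, 10, 23]
arr[7]=10 <= 23: swap with position 5, array becomes [5, 4, 6, 18, 14, 10, 32, 29, 23]

Place pivot at position 6: [5, 4, 6, 18, 14, 10, 23, 29, 32]
Pivot position: 6

After partitioning with pivot 23, the array becomes [5, 4, 6, 18, 14, 10, 23, 29, 32]. The pivot is placed at index 6. All elements to the left of the pivot are <= 23, and all elements to the right are > 23.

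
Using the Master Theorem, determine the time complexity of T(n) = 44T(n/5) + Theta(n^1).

Master Theorem for T(n) = 44T(n/5) + O(n^1):

a = 44, b = 5, c = 1
log_b(a) = log_5(44) = 2.3512

Case 1: c = 1 < log_5(44) = 2.3512
T(n) = O(n^(log_5 44))

For T(n) = 44T(n/5) + O(n^1): log_5(44) = 2.3512. This is Case 1 of the Master Theorem (c < log_b(a), work dominated by leaves), giving O(n^(log_5 44)).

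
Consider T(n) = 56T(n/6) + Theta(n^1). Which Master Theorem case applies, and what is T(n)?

Master Theorem for T(n) = 56T(n/6) + O(n^1):

a = 56, b = 6, c = 1
log_b(a) = log_6(56) = 2.2466

Case 1: c = 1 < log_6(56) = 2.2466
T(n) = O(n^(log_6 56))

For T(n) = 56T(n/6) + O(n^1): log_6(56) = 2.2466. This is Case 1 of the Master Theorem (c < log_b(a), work dominated by leaves), giving O(n^(log_6 56)).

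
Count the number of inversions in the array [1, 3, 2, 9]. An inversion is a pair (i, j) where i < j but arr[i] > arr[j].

Finding inversions in [1, 3, 2, 9]:

(1, 2): arr[1]=3 > arr[2]=2

Total inversions: 1

The array has 1 inversion(s): (1,2). Each pair (i,j) satisfies i < j and arr[i] > arr[j].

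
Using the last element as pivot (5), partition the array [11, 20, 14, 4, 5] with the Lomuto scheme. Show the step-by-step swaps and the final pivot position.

Lomuto partition with pivot = 5:

Initial array: [11, 20, 14, 4, 5]

arr[0]=11 > 5: no swap
arr[1]=20 > 5: no swap
arr[2]=14 > 5: no swap
arr[3]=4 <= 5: swap with position 0, array becomes [4, 20, 14, 11, 5]

Place pivot at position 1: [4, 5, 14, 11, 20]
Pivot position: 1

After partitioning with pivot 5, the array becomes [4, 5, 14, 11, 20]. The pivot is placed at index 1. All elements to the left of the pivot are <= 5, and all elements to the right are > 5.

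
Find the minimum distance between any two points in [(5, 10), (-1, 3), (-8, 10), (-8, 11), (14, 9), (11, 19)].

Computing all pairwise distances among 6 points:

d((5, 10), (-1, 3)) = 9.2195
d((5, 10), (-8, 10)) = 13.0
d((5, 10), (-8, 11)) = 13.0384
d((5, 10), (14, 9)) = 9.0554
d((5, 10), (11, 19)) = 10.8167
d((-1, 3), (-8, 10)) = 9.8995
d((-1, 3), (-8, 11)) = 10.6301
d((-1, 3), (14, 9)) = 16.1555
d((-1, 3), (11, 19)) = 20.0
d((-8, 10), (-8, 11)) = 1.0 <-- minimum
d((-8, 10), (14, 9)) = 22.0227
d((-8, 10), (11, 19)) = 21.0238
d((-8, 11), (14, 9)) = 22.0907
d((-8, 11), (11, 19)) = 20.6155
d((14, 9), (11, 19)) = 10.4403

Closest pair: (-8, 10) and (-8, 11) with distance 1.0

The closest pair is (-8, 10) and (-8, 11) with Euclidean distance 1.0. For 6 points, brute-force pairwise comparison is shown above. For large n, the divide-and-conquer algorithm (sort by x, recurse on halves, check the dividing strip) achieves O(n log n).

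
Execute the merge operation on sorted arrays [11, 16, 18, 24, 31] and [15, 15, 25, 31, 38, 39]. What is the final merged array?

Merging process:

Compare 11 vs 15: take 11 from left. Merged: [11]
Compare 16 vs 15: take 15 from right. Merged: [11, 15]
Compare 16 vs 15: take 15 from right. Merged: [11, 15, 15]
Compare 16 vs 25: take 16 from left. Merged: [11, 15, 15, 16]
Compare 18 vs 25: take 18 from left. Merged: [11, 15, 15, 16, 18]
Compare 24 vs 25: take 24 from left. Merged: [11, 15, 15, 16, 18, 24]
Compare 31 vs 25: take 25 from right. Merged: [11, 15, 15, 16, 18, 24, 25]
Compare 31 vs 31: take 31 from left. Merged: [11, 15, 15, 16, 18, 24, 25, 31]
Append remaining from right: [31, 38, 39]. Merged: [11, 15, 15, 16, 18, 24, 25, 31, 31, 38, 39]

Final merged array: [11, 15, 15, 16, 18, 24, 25, 31, 31, 38, 39]
Total comparisons: 8

The merged array is [11, 15, 15, 16, 18, 24, 25, 31, 31, 38, 39], requiring 8 comparisons. The merge step runs in O(n) time where n is the total number of elements.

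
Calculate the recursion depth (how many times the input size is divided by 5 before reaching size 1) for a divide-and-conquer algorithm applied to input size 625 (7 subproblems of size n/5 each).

For divide and conquer with division factor 5:

Problem sizes at each level:
Level 0: 625
Level 1: 125
Level 2: 25
Level 3: 5
Level 4: 1

The root is level 0 and the size-1 base case is level 4 (the tree spans levels 0 through 4, i.e. 5 levels counting the root), so the depth is the number of divisions: log_5(625) = 4

The recursion tree depth is log_5(625) = 4. At each level, the problem size is divided by 5, so it takes 4 divisions to reduce to a base case of size 1. The algorithm makes 7 recursive calls at each level.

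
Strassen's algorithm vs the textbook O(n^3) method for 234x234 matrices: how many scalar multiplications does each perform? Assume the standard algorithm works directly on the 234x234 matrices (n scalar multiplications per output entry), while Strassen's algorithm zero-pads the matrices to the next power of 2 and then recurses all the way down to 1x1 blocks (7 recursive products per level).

Matrix multiplication for 234x234 matrices:

Strassen's algorithm requires power-of-2 dimensions. Pad 234x234 to 256x256 (next power of 2).

Standard algorithm: 234^3 = 12812904 multiplications
Strassen's algorithm: 7^(log2(256)) = 7^8 = 5764801 multiplications
Savings: 12812904 - 5764801 = 7048103 multiplications

Standard: 12812904 multiplications (234^3). Strassen: 5764801 multiplications (7^8, after padding to 256x256). Strassen reduces 8 recursive multiplications to 7 at each level.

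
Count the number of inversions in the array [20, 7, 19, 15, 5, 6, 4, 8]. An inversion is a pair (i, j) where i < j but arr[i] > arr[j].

Finding inversions in [20, 7, 19, 15, 5, 6, 4, 8]:

(0, 1): arr[0]=20 > arr[1]=7
(0, 2): arr[0]=20 > arr[2]=19
(0, 3): arr[0]=20 > arr[3]=15
(0, 4): arr[0]=20 > arr[4]=5
(0, 5): arr[0]=20 > arr[5]=6
(0, 6): arr[0]=20 > arr[6]=4
(0, 7): arr[0]=20 > arr[7]=8
(1, 4): arr[1]=7 > arr[4]=5
(1, 5): arr[1]=7 > arr[5]=6
(1, 6): arr[1]=7 > arr[6]=4
(2, 3): arr[2]=19 > arr[3]=15
(2, 4): arr[2]=19 > arr[4]=5
(2, 5): arr[2]=19 > arr[5]=6
(2, 6): arr[2]=19 > arr[6]=4
(2, 7): arr[2]=19 > arr[7]=8
(3, 4): arr[3]=15 > arr[4]=5
(3, 5): arr[3]=15 > arr[5]=6
(3, 6): arr[3]=15 > arr[6]=4
(3, 7): arr[3]=15 > arr[7]=8
(4, 6): arr[4]=5 > arr[6]=4
(5, 6): arr[5]=6 > arr[6]=4

Total inversions: 21

The array has 21 inversion(s): (0,1), (0,2), (0,3), (0,4), (0,5), (0,6), (0,7), (1,4), (1,5), (1,6), (2,3), (2,4), (2,5), (2,6), (2,7), (3,4), (3,5), (3,6), (3,7), (4,6), (5,6). Each pair (i,j) satisfies i < j and arr[i] > arr[j].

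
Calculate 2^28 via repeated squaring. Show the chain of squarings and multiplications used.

Computing 2^28 by squaring (build up from 2^1; each line after the first costs one multiplication):

2^1 = 2
2^2 = (2^1)^2 = 2^2 = 4
2^3 = 2 * 2^2 = 2 * 4 = 8
2^6 = (2^3)^2 = 8^2 = 64
2^7 = 2 * 2^6 = 2 * 64 = 128
2^14 = (2^7)^2 = 128^2 = 16384
2^28 = (2^14)^2 = 16384^2 = 268435456

Result: 268435456
Multiplications needed: 6 (6 lines after 2^1)

2^28 = 268435456. Using exponentiation by squaring, this requires 6 multiplications. The key idea: if the exponent is even, square the half-power; if odd, multiply by the base once.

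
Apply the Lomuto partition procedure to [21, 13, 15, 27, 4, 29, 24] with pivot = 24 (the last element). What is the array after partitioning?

Lomuto partition with pivot = 24:

Initial array: [21, 13, 15, 27, 4, 29, 24]

arr[0]=21 <= 24: swap with position 0, array becomes [21, 13, 15, 27, 4, 29, 24]
arr[1]=13 <= 24: swap with position 1, array becomes [21, 13, 15, 27, 4, 29, 24]
arr[2]=15 <= 24: swap with position 2, array becomes [21, 13, 15, 27, 4, 29, 24]
arr[3]=27 > 24: no swap
arr[4]=4 <= 24: swap with position 3, array becomes [21, 13, 15, 4, 27, 29, 24]
arr[5]=29 > 24: no swap

Place pivot at position 4: [21, 13, 15, 4, 24, 29, 27]
Pivot position: 4

After partitioning with pivot 24, the array becomes [21, 13, 15, 4, 24, 29, 27]. The pivot is placed at index 4. All elements to the left of the pivot are <= 24, and all elements to the right are > 24.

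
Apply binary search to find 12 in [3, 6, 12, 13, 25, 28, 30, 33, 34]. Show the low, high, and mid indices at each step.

Binary search for 12 in [3, 6, 12, 13, 25, 28, 30, 33, 34]:

lo=0, hi=8, mid=4, arr[mid]=25 -> 25 > 12, search left half
lo=0, hi=3, mid=1, arr[mid]=6 -> 6 < 12, search right half
lo=2, hi=3, mid=2, arr[mid]=12 -> Found target at index 2!

Binary search finds 12 at index 2 after 3 comparisons. The search repeatedly halves the search space by comparing with the middle element.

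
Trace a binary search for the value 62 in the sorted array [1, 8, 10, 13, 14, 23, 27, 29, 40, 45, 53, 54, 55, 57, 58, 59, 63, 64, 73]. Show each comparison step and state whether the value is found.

Binary search for 62 in [1, 8, 10, 13, 14, 23, 27, 29, 40, 45, 53, 54, 55, 57, 58, 59, 63, 64, 73]:

lo=0, hi=18, mid=9, arr[mid]=45 -> 45 < 62, search right half
lo=10, hi=18, mid=14, arr[mid]=58 -> 58 < 62, search right half
lo=15, hi=18, mid=16, arr[mid]=63 -> 63 > 62, search left half
lo=15, hi=15, mid=15, arr[mid]=59 -> 59 < 62, search right half
lo=16 > hi=15, target 62 not found

Binary search determines that 62 is not in the array after 4 comparisons. The search space was exhausted without finding the target.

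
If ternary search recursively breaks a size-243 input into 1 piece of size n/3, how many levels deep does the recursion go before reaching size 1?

For divide and conquer with division factor 3:

Problem sizes at each level:
Level 0: 243
Level 1: 81
Level 2: 27
Level 3: 9
Level 4: 3
Level 5: 1

The root is level 0 and the size-1 base case is level 5 (the tree spans levels 0 through 5, i.e. 6 levels counting the root), so the depth is the number of divisions: log_3(243) = 5

The recursion tree depth is log_3(243) = 5. At each level, the problem size is divided by 3, so it takes 5 divisions to reduce to a base case of size 1. The algorithm makes 1 recursive call at each level.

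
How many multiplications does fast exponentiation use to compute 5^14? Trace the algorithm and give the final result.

Computing 5^14 by squaring (build up from 5^1; each line after the first costs one multiplication):

5^1 = 5
5^2 = (5^1)^2 = 5^2 = 25
5^3 = 5 * 5^2 = 5 * 25 = 125
5^6 = (5^3)^2 = 125^2 = 15625
5^7 = 5 * 5^6 = 5 * 15625 = 78125
5^14 = (5^7)^2 = 78125^2 = 6103515625

Result: 6103515625
Multiplications needed: 5 (5 lines after 5^1)

5^14 = 6103515625. Using exponentiation by squaring, this requires 5 multiplications. The key idea: if the exponent is even, square the half-power; if odd, multiply by the base once.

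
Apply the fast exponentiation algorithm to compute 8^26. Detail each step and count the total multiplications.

Computing 8^26 by squaring (build up from 8^1; each line after the first costs one multiplication):

8^1 = 8
8^2 = (8^1)^2 = 8^2 = 64
8^3 = 8 * 8^2 = 8 * 64 = 512
8^6 = (8^3)^2 = 512^2 = 262144
8^12 = (8^6)^2 = 262144^2 = 68719476736
8^13 = 8 * 8^12 = 8 * 68719476736 = 549755813888
8^26 = (8^13)^2 = 549755813888^2 = 302231454903657293676544

Result: 302231454903657293676544
Multiplications needed: 6 (6 lines after 8^1)

8^26 = 302231454903657293676544. Using exponentiation by squaring, this requires 6 multiplications. The key idea: if the exponent is even, square the half-power; if odd, multiply by the base once.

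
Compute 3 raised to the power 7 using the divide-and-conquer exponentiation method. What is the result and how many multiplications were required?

Computing 3^7 by squaring (build up from 3^1; each line after the first costs one multiplication):

3^1 = 3
3^2 = (3^1)^2 = 3^2 = 9
3^3 = 3 * 3^2 = 3 * 9 = 27
3^6 = (3^3)^2 = 27^2 = 729
3^7 = 3 * 3^6 = 3 * 729 = 2187

Result: 2187
Multiplications needed: 4 (4 lines after 3^1)

3^7 = 2187. Using exponentiation by squaring, this requires 4 multiplications. The key idea: if the exponent is even, square the half-power; if odd, multiply by the base once.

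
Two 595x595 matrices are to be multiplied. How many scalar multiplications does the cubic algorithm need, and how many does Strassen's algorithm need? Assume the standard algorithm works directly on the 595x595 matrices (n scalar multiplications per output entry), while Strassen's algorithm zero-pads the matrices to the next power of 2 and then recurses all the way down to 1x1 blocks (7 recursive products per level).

Matrix multiplication for 595x595 matrices:

Strassen's algorithm requires power-of-2 dimensions. Pad 595x595 to 1024x1024 (next power of 2).

Standard algorithm: 595^3 = 210644875 multiplications
Strassen's algorithm: 7^(log2(1024)) = 7^10 = 282475249 multiplications
Difference: 210644875 - 282475249 = -71830374 (Strassen uses MORE here due to padding overhead — for small or just-over-power-of-2 n, padding can outweigh the per-level savings)

Standard: 210644875 multiplications (595^3). Strassen: 282475249 multiplications (7^10, after padding to 1024x1024). Strassen reduces 8 recursive multiplications to 7 at each level.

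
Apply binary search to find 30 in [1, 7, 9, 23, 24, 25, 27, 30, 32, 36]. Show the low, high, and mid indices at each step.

Binary search for 30 in [1, 7, 9, 23, 24, 25, 27, 30, 32, 36]:

lo=0, hi=9, mid=4, arr[mid]=24 -> 24 < 30, search right half
lo=5, hi=9, mid=7, arr[mid]=30 -> Found target at index 7!

Binary search finds 30 at index 7 after 2 comparisons. The search repeatedly halves the search space by comparing with the middle element.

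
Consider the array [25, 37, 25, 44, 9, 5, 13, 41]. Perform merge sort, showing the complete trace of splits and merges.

Merge sort trace:

Split: [25, 37, 25, 44, 9, 5, 13, 41] -> [25, 37, 25, 44] and [9, 5, 13, 41]
  Split: [25, 37, 25, 44] -> [25, 37] and [25, 44]
    Split: [25, 37] -> [25] and [37]
    Merge: [25] + [37] -> [25, 37]
    Split: [25, 44] -> [25] and [44]
    Merge: [25] + [44] -> [25, 44]
  Merge: [25, 37] + [25, 44] -> [25, 25, 37, 44]
  Split: [9, 5, 13, 41] -> [9, 5] and [13, 41]
    Split: [9, 5] -> [9] and [5]
    Merge: [9] + [5] -> [5, 9]
    Split: [13, 41] -> [13] and [41]
    Merge: [13] + [41] -> [13, 41]
  Merge: [5, 9] + [13, 41] -> [5, 9, 13, 41]
Merge: [25, 25, 37, 44] + [5, 9, 13, 41] -> [5, 9, 13, 25, 25, 37, 41, 44]

Final sorted array: [5, 9, 13, 25, 25, 37, 41, 44]

The merge sort proceeds by recursively splitting the array and merging sorted halves.
After all merges, the sorted array is [5, 9, 13, 25, 25, 37, 41, 44].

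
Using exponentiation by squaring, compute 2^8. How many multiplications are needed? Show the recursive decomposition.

Computing 2^8 by squaring (build up from 2^1; each line after the first costs one multiplication):

2^1 = 2
2^2 = (2^1)^2 = 2^2 = 4
2^4 = (2^2)^2 = 4^2 = 16
2^8 = (2^4)^2 = 16^2 = 256

Result: 256
Multiplications needed: 3 (3 lines after 2^1)

2^8 = 256. Using exponentiation by squaring, this requires 3 multiplications. The key idea: if the exponent is even, square the half-power; if odd, multiply by the base once.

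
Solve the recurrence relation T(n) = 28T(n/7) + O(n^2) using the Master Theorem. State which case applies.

Master Theorem for T(n) = 28T(n/7) + O(n^2):

a = 28, b = 7, c = 2
log_b(a) = log_7(28) = 1.7124

Case 3: c = 2 > log_7(28) = 1.7124
T(n) = O(n^2) = O(n^2)

For T(n) = 28T(n/7) + O(n^2): log_7(28) = 1.7124. This is Case 3 of the Master Theorem (c > log_b(a), work dominated by root), giving O(n^2).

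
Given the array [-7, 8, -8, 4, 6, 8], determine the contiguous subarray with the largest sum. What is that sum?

Using Kadane's algorithm on [-7, 8, -8, 4, 6, 8]:

Scanning through the array:
Position 1 (value 8): max_ending_here = 8, max_so_far = 8
Position 2 (value -8): max_ending_here = 0, max_so_far = 8
Position 3 (value 4): max_ending_here = 4, max_so_far = 8
Position 4 (value 6): max_ending_here = 10, max_so_far = 10
Position 5 (value 8): max_ending_here = 18, max_so_far = 18

Maximum subarray: [8, -8, 4, 6, 8]
Maximum sum: 18

The maximum subarray is [8, -8, 4, 6, 8] with sum 18. This subarray runs from index 1 to index 5.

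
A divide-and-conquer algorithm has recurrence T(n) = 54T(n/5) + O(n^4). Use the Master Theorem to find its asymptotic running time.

Master Theorem for T(n) = 54T(n/5) + O(n^4):

a = 54, b = 5, c = 4
log_b(a) = log_5(54) = 2.4785

Case 3: c = 4 > log_5(54) = 2.4785
T(n) = O(n^4) = O(n^4)

For T(n) = 54T(n/5) + O(n^4): log_5(54) = 2.4785. This is Case 3 of the Master Theorem (c > log_b(a), work dominated by root), giving O(n^4).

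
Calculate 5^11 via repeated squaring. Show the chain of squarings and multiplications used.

Computing 5^11 by squaring (build up from 5^1; each line after the first costs one multiplication):

5^1 = 5
5^2 = (5^1)^2 = 5^2 = 25
5^4 = (5^2)^2 = 25^2 = 625
5^5 = 5 * 5^4 = 5 * 625 = 3125
5^10 = (5^5)^2 = 3125^2 = 9765625
5^11 = 5 * 5^10 = 5 * 9765625 = 48828125

Result: 48828125
Multiplications needed: 5 (5 lines after 5^1)

5^11 = 48828125. Using exponentiation by squaring, this requires 5 multiplications. The key idea: if the exponent is even, square the half-power; if odd, multiply by the base once.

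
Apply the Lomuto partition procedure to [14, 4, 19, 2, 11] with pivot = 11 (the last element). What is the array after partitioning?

Lomuto partition with pivot = 11:

Initial array: [14, 4, 19, 2, 11]

arr[0]=14 > 11: no swap
arr[1]=4 <= 11: swap with position 0, array becomes [4, 14, 19, 2, 11]
arr[2]=19 > 11: no swap
arr[3]=2 <= 11: swap with position 1, array becomes [4, 2, 19, 14, 11]

Place pivot at position 2: [4, 2, 11, 14, 19]
Pivot position: 2

After partitioning with pivot 11, the array becomes [4, 2, 11, 14, 19]. The pivot is placed at index 2. All elements to the left of the pivot are <= 11, and all elements to the right are > 11.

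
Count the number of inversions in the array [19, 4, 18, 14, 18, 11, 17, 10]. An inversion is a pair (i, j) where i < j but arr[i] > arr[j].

Finding inversions in [19, 4, 18, 14, 18, 11, 17, 10]:

(0, 1): arr[0]=19 > arr[1]=4
(0, 2): arr[0]=19 > arr[2]=18
(0, 3): arr[0]=19 > arr[3]=14
(0, 4): arr[0]=19 > arr[4]=18
(0, 5): arr[0]=19 > arr[5]=11
(0, 6): arr[0]=19 > arr[6]=17
(0, 7): arr[0]=19 > arr[7]=10
(2, 3): arr[2]=18 > arr[3]=14
(2, 5): arr[2]=18 > arr[5]=11
(2, 6): arr[2]=18 > arr[6]=17
(2, 7): arr[2]=18 > arr[7]=10
(3, 5): arr[3]=14 > arr[5]=11
(3, 7): arr[3]=14 > arr[7]=10
(4, 5): arr[4]=18 > arr[5]=11
(4, 6): arr[4]=18 > arr[6]=17
(4, 7): arr[4]=18 > arr[7]=10
(5, 7): arr[5]=11 > arr[7]=10
(6, 7): arr[6]=17 > arr[7]=10

Total inversions: 18

The array has 18 inversion(s): (0,1), (0,2), (0,3), (0,4), (0,5), (0,6), (0,7), (2,3), (2,5), (2,6), (2,7), (3,5), (3,7), (4,5), (4,6), (4,7), (5,7), (6,7). Each pair (i,j) satisfies i < j and arr[i] > arr[j].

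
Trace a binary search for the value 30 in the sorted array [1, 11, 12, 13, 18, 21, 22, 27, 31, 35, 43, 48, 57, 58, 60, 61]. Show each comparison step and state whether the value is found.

Binary search for 30 in [1, 11, 12, 13, 18, 21, 22, 27, 31, 35, 43, 48, 57, 58, 60, 61]:

lo=0, hi=15, mid=7, arr[mid]=27 -> 27 < 30, search right half
lo=8, hi=15, mid=11, arr[mid]=48 -> 48 > 30, search left half
lo=8, hi=10, mid=9, arr[mid]=35 -> 35 > 30, search left half
lo=8, hi=8, mid=8, arr[mid]=31 -> 31 > 30, search left half
lo=8 > hi=7, target 30 not found

Binary search determines that 30 is not in the array after 4 comparisons. The search space was exhausted without finding the target.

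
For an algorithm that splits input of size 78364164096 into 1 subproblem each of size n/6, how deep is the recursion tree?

For divide and conquer with division factor 6:

Problem sizes at each level:
Level 0: 78364164096
Level 1: 13060694016
Level 2: 2176782336
Level 3: 362797056
Level 4: 60466176
Level 5: 10077696
Level 6: 1679616
Level 7: 279936
Level 8: 46656
Level 9: 7776
Level 10: 1296
Level 11: 216
Level 12: 36
Level 13: 6
Level 14: 1

The root is level 0 and the size-1 base case is level 14 (the tree spans levels 0 through 14, i.e. 15 levels counting the root), so the depth is the number of divisions: log_6(78364164096) = 14

The recursion tree depth is log_6(78364164096) = 14. At each level, the problem size is divided by 6, so it takes 14 divisions to reduce to a base case of size 1. The algorithm makes 1 recursive call at each level.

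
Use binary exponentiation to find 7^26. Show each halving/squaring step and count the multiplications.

Computing 7^26 by squaring (build up from 7^1; each line after the first costs one multiplication):

7^1 = 7
7^2 = (7^1)^2 = 7^2 = 49
7^3 = 7 * 7^2 = 7 * 49 = 343
7^6 = (7^3)^2 = 343^2 = 117649
7^12 = (7^6)^2 = 117649^2 = 13841287201
7^13 = 7 * 7^12 = 7 * 13841287201 = 96889010407
7^26 = (7^13)^2 = 96889010407^2 = 9387480337647754305649

Result: 9387480337647754305649
Multiplications needed: 6 (6 lines after 7^1)

7^26 = 9387480337647754305649. Using exponentiation by squaring, this requires 6 multiplications. The key idea: if the exponent is even, square the half-power; if odd, multiply by the base once.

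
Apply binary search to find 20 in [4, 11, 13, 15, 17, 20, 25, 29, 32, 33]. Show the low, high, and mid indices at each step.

Binary search for 20 in [4, 11, 13, 15, 17, 20, 25, 29, 32, 33]:

lo=0, hi=9, mid=4, arr[mid]=17 -> 17 < 20, search right half
lo=5, hi=9, mid=7, arr[mid]=29 -> 29 > 20, search left half
lo=5, hi=6, mid=5, arr[mid]=20 -> Found target at index 5!

Binary search finds 20 at index 5 after 3 comparisons. The search repeatedly halves the search space by comparing with the middle element.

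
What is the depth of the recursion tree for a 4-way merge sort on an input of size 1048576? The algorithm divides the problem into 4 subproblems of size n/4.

For divide and conquer with division factor 4:

Problem sizes at each level:
Level 0: 1048576
Level 1: 262144
Level 2: 65536
Level 3: 16384
Level 4: 4096
Level 5: 1024
Level 6: 256
Level 7: 64
Level 8: 16
Level 9: 4
Level 10: 1

The root is level 0 and the size-1 base case is level 10 (the tree spans levels 0 through 10, i.e. 11 levels counting the root), so the depth is the number of divisions: log_4(1048576) = 10

The recursion tree depth is log_4(1048576) = 10. At each level, the problem size is divided by 4, so it takes 10 divisions to reduce to a base case of size 1. The algorithm makes 4 recursive calls at each level.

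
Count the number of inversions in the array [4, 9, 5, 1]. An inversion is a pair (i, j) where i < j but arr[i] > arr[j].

Finding inversions in [4, 9, 5, 1]:

(0, 3): arr[0]=4 > arr[3]=1
(1, 2): arr[1]=9 > arr[2]=5
(1, 3): arr[1]=9 > arr[3]=1
(2, 3): arr[2]=5 > arr[3]=1

Total inversions: 4

The array has 4 inversion(s): (0,3), (1,2), (1,3), (2,3). Each pair (i,j) satisfies i < j and arr[i] > arr[j].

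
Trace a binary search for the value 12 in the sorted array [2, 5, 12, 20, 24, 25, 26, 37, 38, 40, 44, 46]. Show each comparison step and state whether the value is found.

Binary search for 12 in [2, 5, 12, 20, 24, 25, 26, 37, 38, 40, 44, 46]:

lo=0, hi=11, mid=5, arr[mid]=25 -> 25 > 12, search left half
lo=0, hi=4, mid=2, arr[mid]=12 -> Found target at index 2!

Binary search finds 12 at index 2 after 2 comparisons. The search repeatedly halves the search space by comparing with the middle element.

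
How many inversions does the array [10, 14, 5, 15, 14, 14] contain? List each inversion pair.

Finding inversions in [10, 14, 5, 15, 14, 14]:

(0, 2): arr[0]=10 > arr[2]=5
(1, 2): arr[1]=14 > arr[2]=5
(3, 4): arr[3]=15 > arr[4]=14
(3, 5): arr[3]=15 > arr[5]=14

Total inversions: 4

The array has 4 inversion(s): (0,2), (1,2), (3,4), (3,5). Each pair (i,j) satisfies i < j and arr[i] > arr[j].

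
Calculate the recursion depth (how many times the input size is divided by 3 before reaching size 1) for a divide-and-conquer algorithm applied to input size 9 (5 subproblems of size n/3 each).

For divide and conquer with division factor 3:

Problem sizes at each level:
Level 0: 9
Level 1: 3
Level 2: 1

The root is level 0 and the size-1 base case is level 2 (the tree spans levels 0 through 2, i.e. 3 levels counting the root), so the depth is the number of divisions: log_3(9) = 2

The recursion tree depth is log_3(9) = 2. At each level, the problem size is divided by 3, so it takes 2 divisions to reduce to a base case of size 1. The algorithm makes 5 recursive calls at each level.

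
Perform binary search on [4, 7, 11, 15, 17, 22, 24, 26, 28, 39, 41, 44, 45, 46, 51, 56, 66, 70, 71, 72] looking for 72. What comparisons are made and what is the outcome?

Binary search for 72 in [4, 7, 11, 15, 17, 22, 24, 26, 28, 39, 41, 44, 45, 46, 51, 56, 66, 70, 71, 72]:

lo=0, hi=19, mid=9, arr[mid]=39 -> 39 < 72, search right half
lo=10, hi=19, mid=14, arr[mid]=51 -> 51 < 72, search right half
lo=15, hi=19, mid=17, arr[mid]=70 -> 70 < 72, search right half
lo=18, hi=19, mid=18, arr[mid]=71 -> 71 < 72, search right half
lo=19, hi=19, mid=19, arr[mid]=72 -> Found target at index 19!

Binary search finds 72 at index 19 after 5 comparisons. The search repeatedly halves the search space by comparing with the middle element.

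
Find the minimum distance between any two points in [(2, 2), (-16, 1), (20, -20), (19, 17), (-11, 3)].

Computing all pairwise distances among 5 points:

d((2, 2), (-16, 1)) = 18.0278
d((2, 2), (20, -20)) = 28.4253
d((2, 2), (19, 17)) = 22.6716
d((2, 2), (-11, 3)) = 13.0384
d((-16, 1), (20, -20)) = 41.6773
d((-16, 1), (19, 17)) = 38.4838
d((-16, 1), (-11, 3)) = 5.3852 <-- minimum
d((20, -20), (19, 17)) = 37.0135
d((20, -20), (-11, 3)) = 38.6005
d((19, 17), (-11, 3)) = 33.1059

Closest pair: (-16, 1) and (-11, 3) with distance 5.3852

The closest pair is (-16, 1) and (-11, 3) with Euclidean distance 5.3852. For 5 points, brute-force pairwise comparison is shown above. For large n, the divide-and-conquer algorithm (sort by x, recurse on halves, check the dividing strip) achieves O(n log n).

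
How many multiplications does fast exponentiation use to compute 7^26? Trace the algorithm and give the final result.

Computing 7^26 by squaring (build up from 7^1; each line after the first costs one multiplication):

7^1 = 7
7^2 = (7^1)^2 = 7^2 = 49
7^3 = 7 * 7^2 = 7 * 49 = 343
7^6 = (7^3)^2 = 343^2 = 117649
7^12 = (7^6)^2 = 117649^2 = 13841287201
7^13 = 7 * 7^12 = 7 * 13841287201 = 96889010407
7^26 = (7^13)^2 = 96889010407^2 = 9387480337647754305649

Result: 9387480337647754305649
Multiplications needed: 6 (6 lines after 7^1)

7^26 = 9387480337647754305649. Using exponentiation by squaring, this requires 6 multiplications. The key idea: if the exponent is even, square the half-power; if odd, multiply by the base once.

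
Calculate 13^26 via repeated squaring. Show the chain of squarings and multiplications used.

Computing 13^26 by squaring (build up from 13^1; each line after the first costs one multiplication):

13^1 = 13
13^2 = (13^1)^2 = 13^2 = 169
13^3 = 13 * 13^2 = 13 * 169 = 2197
13^6 = (13^3)^2 = 2197^2 = 4826809
13^12 = (13^6)^2 = 4826809^2 = 23298085122481
13^13 = 13 * 13^12 = 13 * 23298085122481 = 302875106592253
13^26 = (13^13)^2 = 302875106592253^2 = 91733330193268616658399616009

Result: 91733330193268616658399616009
Multiplications needed: 6 (6 lines after 13^1)

13^26 = 91733330193268616658399616009. Using exponentiation by squaring, this requires 6 multiplications. The key idea: if the exponent is even, square the half-power; if odd, multiply by the base once.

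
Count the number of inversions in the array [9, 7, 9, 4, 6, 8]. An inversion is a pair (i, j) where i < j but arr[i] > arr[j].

Finding inversions in [9, 7, 9, 4, 6, 8]:

(0, 1): arr[0]=9 > arr[1]=7
(0, 3): arr[0]=9 > arr[3]=4
(0, 4): arr[0]=9 > arr[4]=6
(0, 5): arr[0]=9 > arr[5]=8
(1, 3): arr[1]=7 > arr[3]=4
(1, 4): arr[1]=7 > arr[4]=6
(2, 3): arr[2]=9 > arr[3]=4
(2, 4): arr[2]=9 > arr[4]=6
(2, 5): arr[2]=9 > arr[5]=8

Total inversions: 9

The array has 9 inversion(s): (0,1), (0,3), (0,4), (0,5), (1,3), (1,4), (2,3), (2,4), (2,5). Each pair (i,j) satisfies i < j and arr[i] > arr[j].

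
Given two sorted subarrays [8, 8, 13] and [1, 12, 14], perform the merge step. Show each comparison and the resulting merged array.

Merging process:

Compare 8 vs 1: take 1 from right. Merged: [1]
Compare 8 vs 12: take 8 from left. Merged: [1, 8]
Compare 8 vs 12: take 8 from left. Merged: [1, 8, 8]
Compare 13 vs 12: take 12 from right. Merged: [1, 8, 8, 12]
Compare 13 vs 14: take 13 from left. Merged: [1, 8, 8, 12, 13]
Append remaining from right: [14]. Merged: [1, 8, 8, 12, 13, 14]

Final merged array: [1, 8, 8, 12, 13, 14]
Total comparisons: 5

The merged array is [1, 8, 8, 12, 13, 14], requiring 5 comparisons. The merge step runs in O(n) time where n is the total number of elements.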